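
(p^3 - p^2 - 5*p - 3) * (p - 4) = p^4 - 5*p^3 - p^2 + 17*p + 12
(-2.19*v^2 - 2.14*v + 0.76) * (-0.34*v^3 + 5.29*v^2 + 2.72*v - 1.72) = 0.7446*v^5 - 10.8575*v^4 - 17.5358*v^3 + 1.9664*v^2 + 5.748*v - 1.3072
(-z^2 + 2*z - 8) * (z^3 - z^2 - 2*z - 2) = -z^5 + 3*z^4 - 8*z^3 + 6*z^2 + 12*z + 16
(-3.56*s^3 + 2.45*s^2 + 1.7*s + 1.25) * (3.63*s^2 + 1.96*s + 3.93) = -12.9228*s^5 + 1.9159*s^4 - 3.0178*s^3 + 17.498*s^2 + 9.131*s + 4.9125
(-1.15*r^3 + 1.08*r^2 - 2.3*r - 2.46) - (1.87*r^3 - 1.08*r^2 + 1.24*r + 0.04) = -3.02*r^3 + 2.16*r^2 - 3.54*r - 2.5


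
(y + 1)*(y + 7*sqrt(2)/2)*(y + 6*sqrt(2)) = y^3 + y^2 + 19*sqrt(2)*y^2/2 + 19*sqrt(2)*y/2 + 42*y + 42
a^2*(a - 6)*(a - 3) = a^4 - 9*a^3 + 18*a^2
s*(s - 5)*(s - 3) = s^3 - 8*s^2 + 15*s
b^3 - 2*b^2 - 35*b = b*(b - 7)*(b + 5)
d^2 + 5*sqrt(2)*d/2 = d*(d + 5*sqrt(2)/2)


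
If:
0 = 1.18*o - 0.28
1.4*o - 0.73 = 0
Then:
No Solution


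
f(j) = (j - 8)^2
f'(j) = 2*j - 16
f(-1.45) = 89.30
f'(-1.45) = -18.90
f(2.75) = 27.56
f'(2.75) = -10.50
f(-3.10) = 123.21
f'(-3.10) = -22.20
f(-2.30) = 106.09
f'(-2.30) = -20.60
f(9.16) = 1.35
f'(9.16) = 2.32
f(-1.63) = 92.74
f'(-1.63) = -19.26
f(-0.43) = 71.06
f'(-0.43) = -16.86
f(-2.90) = 118.81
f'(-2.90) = -21.80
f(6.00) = 4.00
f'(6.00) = -4.00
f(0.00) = 64.00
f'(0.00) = -16.00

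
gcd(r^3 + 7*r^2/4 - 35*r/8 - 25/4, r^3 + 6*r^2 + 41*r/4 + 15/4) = r + 5/2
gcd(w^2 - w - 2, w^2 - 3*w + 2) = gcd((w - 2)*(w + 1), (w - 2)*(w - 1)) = w - 2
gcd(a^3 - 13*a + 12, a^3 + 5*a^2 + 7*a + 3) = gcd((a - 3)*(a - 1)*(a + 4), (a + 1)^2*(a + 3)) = 1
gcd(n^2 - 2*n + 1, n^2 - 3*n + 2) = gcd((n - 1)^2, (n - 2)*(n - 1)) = n - 1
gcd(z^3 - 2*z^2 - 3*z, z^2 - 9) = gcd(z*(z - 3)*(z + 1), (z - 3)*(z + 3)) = z - 3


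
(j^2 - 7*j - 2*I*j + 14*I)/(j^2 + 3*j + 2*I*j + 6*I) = (j^2 - j*(7 + 2*I) + 14*I)/(j^2 + j*(3 + 2*I) + 6*I)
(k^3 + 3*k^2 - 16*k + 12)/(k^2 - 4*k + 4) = (k^2 + 5*k - 6)/(k - 2)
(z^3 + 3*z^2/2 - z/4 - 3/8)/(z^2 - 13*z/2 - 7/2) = (z^2 + z - 3/4)/(z - 7)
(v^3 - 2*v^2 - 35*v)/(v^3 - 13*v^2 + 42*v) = (v + 5)/(v - 6)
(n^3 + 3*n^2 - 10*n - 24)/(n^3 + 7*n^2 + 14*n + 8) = (n - 3)/(n + 1)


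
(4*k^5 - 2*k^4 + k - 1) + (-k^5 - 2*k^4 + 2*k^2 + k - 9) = 3*k^5 - 4*k^4 + 2*k^2 + 2*k - 10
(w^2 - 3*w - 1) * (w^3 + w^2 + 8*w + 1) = w^5 - 2*w^4 + 4*w^3 - 24*w^2 - 11*w - 1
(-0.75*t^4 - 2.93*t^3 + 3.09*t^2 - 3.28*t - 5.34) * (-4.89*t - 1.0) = 3.6675*t^5 + 15.0777*t^4 - 12.1801*t^3 + 12.9492*t^2 + 29.3926*t + 5.34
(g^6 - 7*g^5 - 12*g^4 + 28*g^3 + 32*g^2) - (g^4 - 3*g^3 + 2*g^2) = g^6 - 7*g^5 - 13*g^4 + 31*g^3 + 30*g^2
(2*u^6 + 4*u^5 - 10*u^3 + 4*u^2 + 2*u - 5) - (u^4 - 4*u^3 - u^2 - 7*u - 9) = 2*u^6 + 4*u^5 - u^4 - 6*u^3 + 5*u^2 + 9*u + 4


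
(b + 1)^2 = b^2 + 2*b + 1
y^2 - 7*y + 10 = (y - 5)*(y - 2)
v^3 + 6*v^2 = v^2*(v + 6)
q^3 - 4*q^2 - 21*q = q*(q - 7)*(q + 3)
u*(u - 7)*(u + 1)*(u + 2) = u^4 - 4*u^3 - 19*u^2 - 14*u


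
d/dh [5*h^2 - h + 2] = 10*h - 1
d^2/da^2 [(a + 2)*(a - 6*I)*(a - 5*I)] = 6*a + 4 - 22*I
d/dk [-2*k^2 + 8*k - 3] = 8 - 4*k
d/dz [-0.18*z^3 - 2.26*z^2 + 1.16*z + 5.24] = -0.54*z^2 - 4.52*z + 1.16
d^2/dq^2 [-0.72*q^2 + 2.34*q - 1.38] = -1.44000000000000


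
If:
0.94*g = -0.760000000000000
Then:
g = -0.81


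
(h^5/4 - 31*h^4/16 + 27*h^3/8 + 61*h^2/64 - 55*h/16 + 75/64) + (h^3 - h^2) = h^5/4 - 31*h^4/16 + 35*h^3/8 - 3*h^2/64 - 55*h/16 + 75/64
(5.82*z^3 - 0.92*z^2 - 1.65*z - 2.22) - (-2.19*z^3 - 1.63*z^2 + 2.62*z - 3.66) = 8.01*z^3 + 0.71*z^2 - 4.27*z + 1.44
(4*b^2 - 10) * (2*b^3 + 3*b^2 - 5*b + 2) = 8*b^5 + 12*b^4 - 40*b^3 - 22*b^2 + 50*b - 20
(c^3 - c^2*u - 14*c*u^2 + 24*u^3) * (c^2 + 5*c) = c^5 - c^4*u + 5*c^4 - 14*c^3*u^2 - 5*c^3*u + 24*c^2*u^3 - 70*c^2*u^2 + 120*c*u^3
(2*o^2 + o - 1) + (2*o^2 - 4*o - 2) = 4*o^2 - 3*o - 3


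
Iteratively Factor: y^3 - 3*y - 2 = (y - 2)*(y^2 + 2*y + 1) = (y - 2)*(y + 1)*(y + 1)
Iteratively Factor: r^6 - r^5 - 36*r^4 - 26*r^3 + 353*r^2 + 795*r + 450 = (r + 3)*(r^5 - 4*r^4 - 24*r^3 + 46*r^2 + 215*r + 150) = (r + 2)*(r + 3)*(r^4 - 6*r^3 - 12*r^2 + 70*r + 75) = (r + 2)*(r + 3)^2*(r^3 - 9*r^2 + 15*r + 25) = (r + 1)*(r + 2)*(r + 3)^2*(r^2 - 10*r + 25) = (r - 5)*(r + 1)*(r + 2)*(r + 3)^2*(r - 5)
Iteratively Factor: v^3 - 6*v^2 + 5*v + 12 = (v - 3)*(v^2 - 3*v - 4) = (v - 4)*(v - 3)*(v + 1)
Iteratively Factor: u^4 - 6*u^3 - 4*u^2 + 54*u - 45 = (u - 5)*(u^3 - u^2 - 9*u + 9) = (u - 5)*(u - 1)*(u^2 - 9) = (u - 5)*(u - 1)*(u + 3)*(u - 3)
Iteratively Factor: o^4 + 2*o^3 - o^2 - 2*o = (o + 2)*(o^3 - o) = (o + 1)*(o + 2)*(o^2 - o) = (o - 1)*(o + 1)*(o + 2)*(o)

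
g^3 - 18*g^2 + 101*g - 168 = (g - 8)*(g - 7)*(g - 3)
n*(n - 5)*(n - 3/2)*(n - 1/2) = n^4 - 7*n^3 + 43*n^2/4 - 15*n/4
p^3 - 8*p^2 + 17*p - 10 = (p - 5)*(p - 2)*(p - 1)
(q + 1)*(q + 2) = q^2 + 3*q + 2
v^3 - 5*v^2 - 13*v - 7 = (v - 7)*(v + 1)^2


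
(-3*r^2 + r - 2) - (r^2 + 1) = -4*r^2 + r - 3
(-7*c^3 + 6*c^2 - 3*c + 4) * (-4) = 28*c^3 - 24*c^2 + 12*c - 16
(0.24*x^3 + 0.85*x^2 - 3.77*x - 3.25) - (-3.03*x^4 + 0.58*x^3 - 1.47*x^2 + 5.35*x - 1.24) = 3.03*x^4 - 0.34*x^3 + 2.32*x^2 - 9.12*x - 2.01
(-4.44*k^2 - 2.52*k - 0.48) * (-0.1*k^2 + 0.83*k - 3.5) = 0.444*k^4 - 3.4332*k^3 + 13.4964*k^2 + 8.4216*k + 1.68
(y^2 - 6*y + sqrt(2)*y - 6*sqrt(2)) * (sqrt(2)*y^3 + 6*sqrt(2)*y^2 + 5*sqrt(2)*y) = sqrt(2)*y^5 + 2*y^4 - 31*sqrt(2)*y^3 - 62*y^2 - 30*sqrt(2)*y^2 - 60*y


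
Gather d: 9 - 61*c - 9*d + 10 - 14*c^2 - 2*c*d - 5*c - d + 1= -14*c^2 - 66*c + d*(-2*c - 10) + 20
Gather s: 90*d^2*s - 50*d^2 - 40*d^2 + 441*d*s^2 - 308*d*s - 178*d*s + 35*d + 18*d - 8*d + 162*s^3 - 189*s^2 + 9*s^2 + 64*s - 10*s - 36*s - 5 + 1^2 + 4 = -90*d^2 + 45*d + 162*s^3 + s^2*(441*d - 180) + s*(90*d^2 - 486*d + 18)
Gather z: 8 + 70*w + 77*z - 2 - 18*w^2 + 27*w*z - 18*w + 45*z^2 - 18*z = -18*w^2 + 52*w + 45*z^2 + z*(27*w + 59) + 6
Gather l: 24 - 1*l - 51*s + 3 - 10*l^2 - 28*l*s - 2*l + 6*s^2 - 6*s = -10*l^2 + l*(-28*s - 3) + 6*s^2 - 57*s + 27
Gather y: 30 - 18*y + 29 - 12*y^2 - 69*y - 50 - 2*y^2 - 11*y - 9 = -14*y^2 - 98*y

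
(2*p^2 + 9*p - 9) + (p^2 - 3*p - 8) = 3*p^2 + 6*p - 17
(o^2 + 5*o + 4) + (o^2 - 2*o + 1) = 2*o^2 + 3*o + 5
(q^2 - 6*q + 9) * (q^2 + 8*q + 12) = q^4 + 2*q^3 - 27*q^2 + 108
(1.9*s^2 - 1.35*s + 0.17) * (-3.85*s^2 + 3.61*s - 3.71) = -7.315*s^4 + 12.0565*s^3 - 12.577*s^2 + 5.6222*s - 0.6307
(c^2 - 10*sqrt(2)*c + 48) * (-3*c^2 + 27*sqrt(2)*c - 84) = -3*c^4 + 57*sqrt(2)*c^3 - 768*c^2 + 2136*sqrt(2)*c - 4032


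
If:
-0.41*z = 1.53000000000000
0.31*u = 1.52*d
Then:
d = 0.203947368421053*u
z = -3.73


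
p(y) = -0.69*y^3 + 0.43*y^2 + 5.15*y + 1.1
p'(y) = -2.07*y^2 + 0.86*y + 5.15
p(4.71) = -37.20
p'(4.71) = -36.72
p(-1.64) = -3.15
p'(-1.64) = -1.83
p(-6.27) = 155.79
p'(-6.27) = -81.62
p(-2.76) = 4.67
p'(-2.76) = -12.99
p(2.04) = 7.54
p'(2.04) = -1.71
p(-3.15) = 10.71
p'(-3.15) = -18.10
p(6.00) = -101.56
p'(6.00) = -64.21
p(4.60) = -33.27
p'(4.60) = -34.70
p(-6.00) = 134.72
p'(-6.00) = -74.53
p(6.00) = -101.56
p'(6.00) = -64.21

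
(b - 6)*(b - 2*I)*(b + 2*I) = b^3 - 6*b^2 + 4*b - 24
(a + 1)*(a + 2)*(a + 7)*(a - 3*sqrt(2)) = a^4 - 3*sqrt(2)*a^3 + 10*a^3 - 30*sqrt(2)*a^2 + 23*a^2 - 69*sqrt(2)*a + 14*a - 42*sqrt(2)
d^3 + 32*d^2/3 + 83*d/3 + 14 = (d + 2/3)*(d + 3)*(d + 7)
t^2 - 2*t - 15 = (t - 5)*(t + 3)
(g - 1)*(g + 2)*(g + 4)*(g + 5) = g^4 + 10*g^3 + 27*g^2 + 2*g - 40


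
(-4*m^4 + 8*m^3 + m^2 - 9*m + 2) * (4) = -16*m^4 + 32*m^3 + 4*m^2 - 36*m + 8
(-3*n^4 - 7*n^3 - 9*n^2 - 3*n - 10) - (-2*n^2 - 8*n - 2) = -3*n^4 - 7*n^3 - 7*n^2 + 5*n - 8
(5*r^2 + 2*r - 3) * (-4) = -20*r^2 - 8*r + 12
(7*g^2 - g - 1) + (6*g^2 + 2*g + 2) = 13*g^2 + g + 1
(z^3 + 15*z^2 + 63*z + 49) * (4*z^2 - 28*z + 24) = 4*z^5 + 32*z^4 - 144*z^3 - 1208*z^2 + 140*z + 1176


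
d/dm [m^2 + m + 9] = 2*m + 1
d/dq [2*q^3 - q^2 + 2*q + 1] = 6*q^2 - 2*q + 2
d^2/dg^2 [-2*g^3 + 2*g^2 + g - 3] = 4 - 12*g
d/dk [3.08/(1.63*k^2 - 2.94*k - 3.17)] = (9.0552 - 10.0408*k)/(-1.63*k^2 + 2.94*k + 3.17)^2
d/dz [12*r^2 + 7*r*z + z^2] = 7*r + 2*z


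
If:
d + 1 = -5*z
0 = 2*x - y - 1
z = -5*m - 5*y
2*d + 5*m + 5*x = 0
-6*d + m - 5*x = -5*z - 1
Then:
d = -156/251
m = -130/251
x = 962/1255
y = 669/1255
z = -19/251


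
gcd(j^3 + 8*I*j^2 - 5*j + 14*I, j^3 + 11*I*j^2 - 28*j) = j + 7*I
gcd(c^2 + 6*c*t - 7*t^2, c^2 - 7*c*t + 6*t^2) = -c + t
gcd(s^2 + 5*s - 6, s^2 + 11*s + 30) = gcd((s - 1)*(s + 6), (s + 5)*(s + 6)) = s + 6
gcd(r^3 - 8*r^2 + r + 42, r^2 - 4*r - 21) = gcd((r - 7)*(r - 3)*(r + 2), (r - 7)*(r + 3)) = r - 7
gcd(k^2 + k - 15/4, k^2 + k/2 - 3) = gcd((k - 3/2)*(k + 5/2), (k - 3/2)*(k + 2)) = k - 3/2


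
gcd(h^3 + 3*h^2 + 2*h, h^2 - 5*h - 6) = h + 1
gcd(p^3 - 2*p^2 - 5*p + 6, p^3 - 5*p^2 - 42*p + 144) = p - 3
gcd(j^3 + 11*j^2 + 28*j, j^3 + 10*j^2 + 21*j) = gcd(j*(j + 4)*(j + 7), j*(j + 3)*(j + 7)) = j^2 + 7*j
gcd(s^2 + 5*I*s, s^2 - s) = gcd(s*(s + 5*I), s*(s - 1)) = s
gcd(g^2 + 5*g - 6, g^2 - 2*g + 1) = g - 1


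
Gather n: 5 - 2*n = 5 - 2*n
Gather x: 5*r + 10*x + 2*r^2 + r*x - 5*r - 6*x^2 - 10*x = 2*r^2 + r*x - 6*x^2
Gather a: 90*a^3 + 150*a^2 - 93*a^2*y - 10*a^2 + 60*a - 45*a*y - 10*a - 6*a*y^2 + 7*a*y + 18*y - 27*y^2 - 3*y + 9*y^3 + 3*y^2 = 90*a^3 + a^2*(140 - 93*y) + a*(-6*y^2 - 38*y + 50) + 9*y^3 - 24*y^2 + 15*y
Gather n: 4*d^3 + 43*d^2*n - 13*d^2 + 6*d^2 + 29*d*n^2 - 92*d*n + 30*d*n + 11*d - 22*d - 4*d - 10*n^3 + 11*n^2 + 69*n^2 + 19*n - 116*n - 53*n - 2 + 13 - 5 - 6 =4*d^3 - 7*d^2 - 15*d - 10*n^3 + n^2*(29*d + 80) + n*(43*d^2 - 62*d - 150)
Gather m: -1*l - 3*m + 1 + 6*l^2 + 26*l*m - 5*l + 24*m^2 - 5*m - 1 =6*l^2 - 6*l + 24*m^2 + m*(26*l - 8)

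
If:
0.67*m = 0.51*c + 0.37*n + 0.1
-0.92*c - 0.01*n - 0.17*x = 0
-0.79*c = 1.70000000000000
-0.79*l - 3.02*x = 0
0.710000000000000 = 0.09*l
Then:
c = -2.15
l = 7.89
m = 127.21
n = 233.06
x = -2.06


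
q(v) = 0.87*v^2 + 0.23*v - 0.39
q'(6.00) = 10.67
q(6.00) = 32.31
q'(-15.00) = -25.87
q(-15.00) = 191.91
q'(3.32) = 6.01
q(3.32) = 9.96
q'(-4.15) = -6.99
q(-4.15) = 13.64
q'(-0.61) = -0.83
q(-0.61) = -0.21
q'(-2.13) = -3.48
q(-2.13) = 3.07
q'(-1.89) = -3.06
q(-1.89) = 2.28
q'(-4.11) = -6.92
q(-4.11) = 13.36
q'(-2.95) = -4.90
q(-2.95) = 6.50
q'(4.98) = 8.90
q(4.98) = 22.33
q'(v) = 1.74*v + 0.23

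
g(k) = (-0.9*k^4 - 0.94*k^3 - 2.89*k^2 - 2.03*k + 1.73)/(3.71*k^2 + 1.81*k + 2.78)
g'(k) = (-7.42*k - 1.81)*(-0.9*k^4 - 0.94*k^3 - 2.89*k^2 - 2.03*k + 1.73)/(3.71*k^2 + 1.81*k + 2.78)^2 + (-3.6*k^3 - 2.82*k^2 - 5.78*k - 2.03)/(3.71*k^2 + 1.81*k + 2.78) = (-6.678*k^5 - 8.3744*k^4 - 13.4108*k^3 - 5.5392*k^2 - 28.905*k - 8.7747)/(13.7641*k^4 + 13.4302*k^3 + 23.9037*k^2 + 10.0636*k + 7.7284)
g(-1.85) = -0.74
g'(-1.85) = 1.07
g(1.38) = -1.00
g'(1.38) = -1.04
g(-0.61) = 0.65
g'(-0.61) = 0.99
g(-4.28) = -4.30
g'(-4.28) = 1.98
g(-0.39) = 0.80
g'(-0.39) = 0.33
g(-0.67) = 0.59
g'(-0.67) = 1.09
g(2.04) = -1.73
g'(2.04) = -1.22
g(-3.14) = -2.34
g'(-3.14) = 1.47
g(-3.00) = -2.14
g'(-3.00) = 1.41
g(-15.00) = -53.07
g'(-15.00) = 7.14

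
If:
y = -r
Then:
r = -y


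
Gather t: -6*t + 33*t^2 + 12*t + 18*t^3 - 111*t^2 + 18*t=18*t^3 - 78*t^2 + 24*t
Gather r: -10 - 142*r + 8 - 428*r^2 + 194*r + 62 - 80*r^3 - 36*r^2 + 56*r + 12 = -80*r^3 - 464*r^2 + 108*r + 72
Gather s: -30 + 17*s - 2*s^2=-2*s^2 + 17*s - 30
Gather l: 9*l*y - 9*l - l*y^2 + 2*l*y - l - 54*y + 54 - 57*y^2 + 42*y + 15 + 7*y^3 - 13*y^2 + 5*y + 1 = l*(-y^2 + 11*y - 10) + 7*y^3 - 70*y^2 - 7*y + 70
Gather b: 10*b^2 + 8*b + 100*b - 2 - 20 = 10*b^2 + 108*b - 22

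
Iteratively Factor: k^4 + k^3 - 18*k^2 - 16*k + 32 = (k + 2)*(k^3 - k^2 - 16*k + 16) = (k - 1)*(k + 2)*(k^2 - 16) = (k - 4)*(k - 1)*(k + 2)*(k + 4)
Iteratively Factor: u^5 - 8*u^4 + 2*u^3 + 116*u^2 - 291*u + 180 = (u - 5)*(u^4 - 3*u^3 - 13*u^2 + 51*u - 36) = (u - 5)*(u - 3)*(u^3 - 13*u + 12) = (u - 5)*(u - 3)*(u - 1)*(u^2 + u - 12) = (u - 5)*(u - 3)^2*(u - 1)*(u + 4)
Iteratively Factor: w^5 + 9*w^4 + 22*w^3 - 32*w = (w + 4)*(w^4 + 5*w^3 + 2*w^2 - 8*w) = w*(w + 4)*(w^3 + 5*w^2 + 2*w - 8) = w*(w + 4)^2*(w^2 + w - 2) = w*(w - 1)*(w + 4)^2*(w + 2)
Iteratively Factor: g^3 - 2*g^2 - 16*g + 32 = (g - 4)*(g^2 + 2*g - 8) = (g - 4)*(g - 2)*(g + 4)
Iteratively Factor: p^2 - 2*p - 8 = (p - 4)*(p + 2)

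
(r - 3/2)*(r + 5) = r^2 + 7*r/2 - 15/2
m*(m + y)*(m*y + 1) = m^3*y + m^2*y^2 + m^2 + m*y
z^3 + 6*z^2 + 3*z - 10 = (z - 1)*(z + 2)*(z + 5)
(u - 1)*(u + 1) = u^2 - 1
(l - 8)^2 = l^2 - 16*l + 64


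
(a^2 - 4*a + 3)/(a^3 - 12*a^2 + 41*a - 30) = (a - 3)/(a^2 - 11*a + 30)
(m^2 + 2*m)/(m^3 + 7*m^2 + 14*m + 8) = m/(m^2 + 5*m + 4)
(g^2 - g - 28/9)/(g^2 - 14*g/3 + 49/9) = (3*g + 4)/(3*g - 7)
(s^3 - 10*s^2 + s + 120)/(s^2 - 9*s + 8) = (s^2 - 2*s - 15)/(s - 1)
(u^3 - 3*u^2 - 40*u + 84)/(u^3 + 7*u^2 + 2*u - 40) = (u^2 - u - 42)/(u^2 + 9*u + 20)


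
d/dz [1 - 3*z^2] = -6*z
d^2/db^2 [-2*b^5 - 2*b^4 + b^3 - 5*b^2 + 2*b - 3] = -40*b^3 - 24*b^2 + 6*b - 10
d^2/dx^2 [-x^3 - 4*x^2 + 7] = -6*x - 8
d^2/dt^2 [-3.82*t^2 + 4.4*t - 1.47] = -7.64000000000000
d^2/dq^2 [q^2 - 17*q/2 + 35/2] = 2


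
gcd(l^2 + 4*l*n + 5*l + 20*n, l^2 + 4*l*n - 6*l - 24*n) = l + 4*n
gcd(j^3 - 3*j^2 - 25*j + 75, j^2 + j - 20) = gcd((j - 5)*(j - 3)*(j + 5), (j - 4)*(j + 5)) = j + 5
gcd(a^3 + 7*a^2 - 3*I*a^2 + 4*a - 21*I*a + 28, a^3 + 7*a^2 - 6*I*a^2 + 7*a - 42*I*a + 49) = a^2 + a*(7 + I) + 7*I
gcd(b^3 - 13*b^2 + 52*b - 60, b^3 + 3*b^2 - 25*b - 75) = b - 5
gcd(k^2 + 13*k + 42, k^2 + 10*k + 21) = k + 7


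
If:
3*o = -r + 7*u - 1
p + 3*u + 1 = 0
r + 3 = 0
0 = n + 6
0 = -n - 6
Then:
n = -6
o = 7*u/3 + 2/3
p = -3*u - 1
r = -3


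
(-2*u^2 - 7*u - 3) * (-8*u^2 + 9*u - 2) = 16*u^4 + 38*u^3 - 35*u^2 - 13*u + 6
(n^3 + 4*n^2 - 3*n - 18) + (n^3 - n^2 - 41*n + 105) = 2*n^3 + 3*n^2 - 44*n + 87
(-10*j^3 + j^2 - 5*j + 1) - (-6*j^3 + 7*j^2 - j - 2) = -4*j^3 - 6*j^2 - 4*j + 3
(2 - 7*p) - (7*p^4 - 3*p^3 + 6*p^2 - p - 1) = -7*p^4 + 3*p^3 - 6*p^2 - 6*p + 3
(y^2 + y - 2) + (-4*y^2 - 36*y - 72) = -3*y^2 - 35*y - 74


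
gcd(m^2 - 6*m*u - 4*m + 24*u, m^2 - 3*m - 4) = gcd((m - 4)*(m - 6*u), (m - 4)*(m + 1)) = m - 4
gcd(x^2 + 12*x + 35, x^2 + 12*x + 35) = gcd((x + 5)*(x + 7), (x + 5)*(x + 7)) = x^2 + 12*x + 35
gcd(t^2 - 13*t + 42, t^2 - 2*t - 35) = t - 7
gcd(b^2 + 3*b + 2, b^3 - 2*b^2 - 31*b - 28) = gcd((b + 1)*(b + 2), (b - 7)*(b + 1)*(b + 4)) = b + 1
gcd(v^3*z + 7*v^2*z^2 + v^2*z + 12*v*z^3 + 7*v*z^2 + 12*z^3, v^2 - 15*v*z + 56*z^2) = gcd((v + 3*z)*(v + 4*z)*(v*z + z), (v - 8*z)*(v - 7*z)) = 1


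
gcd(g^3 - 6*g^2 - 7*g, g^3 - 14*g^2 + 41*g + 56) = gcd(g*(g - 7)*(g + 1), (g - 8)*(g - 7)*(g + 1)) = g^2 - 6*g - 7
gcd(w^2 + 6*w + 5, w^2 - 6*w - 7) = w + 1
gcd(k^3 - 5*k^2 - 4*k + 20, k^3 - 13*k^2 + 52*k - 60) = k^2 - 7*k + 10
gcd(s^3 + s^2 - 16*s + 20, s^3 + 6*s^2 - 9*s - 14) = s - 2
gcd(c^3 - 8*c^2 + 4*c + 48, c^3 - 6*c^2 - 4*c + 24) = c^2 - 4*c - 12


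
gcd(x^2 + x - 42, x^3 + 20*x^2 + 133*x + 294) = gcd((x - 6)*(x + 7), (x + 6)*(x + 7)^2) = x + 7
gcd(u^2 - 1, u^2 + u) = u + 1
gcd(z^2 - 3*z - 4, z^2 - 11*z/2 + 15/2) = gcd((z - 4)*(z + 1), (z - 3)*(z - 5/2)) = 1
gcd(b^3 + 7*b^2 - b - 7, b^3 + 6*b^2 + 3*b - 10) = b - 1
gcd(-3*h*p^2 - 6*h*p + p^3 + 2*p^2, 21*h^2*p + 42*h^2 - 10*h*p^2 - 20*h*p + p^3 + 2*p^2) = -3*h*p - 6*h + p^2 + 2*p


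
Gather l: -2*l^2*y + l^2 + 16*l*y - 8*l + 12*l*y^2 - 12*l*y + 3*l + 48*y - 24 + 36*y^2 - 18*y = l^2*(1 - 2*y) + l*(12*y^2 + 4*y - 5) + 36*y^2 + 30*y - 24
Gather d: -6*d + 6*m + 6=-6*d + 6*m + 6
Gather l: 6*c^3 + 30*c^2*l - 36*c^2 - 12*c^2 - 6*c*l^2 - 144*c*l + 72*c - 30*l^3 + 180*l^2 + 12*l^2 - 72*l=6*c^3 - 48*c^2 + 72*c - 30*l^3 + l^2*(192 - 6*c) + l*(30*c^2 - 144*c - 72)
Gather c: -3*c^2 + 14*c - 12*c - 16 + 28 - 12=-3*c^2 + 2*c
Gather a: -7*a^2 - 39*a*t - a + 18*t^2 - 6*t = -7*a^2 + a*(-39*t - 1) + 18*t^2 - 6*t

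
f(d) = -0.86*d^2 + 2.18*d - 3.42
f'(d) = 2.18 - 1.72*d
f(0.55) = -2.48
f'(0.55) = 1.23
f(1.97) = -2.46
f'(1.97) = -1.21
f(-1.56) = -8.91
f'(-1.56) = 4.86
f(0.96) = -2.12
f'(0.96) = 0.53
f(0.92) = -2.14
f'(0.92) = 0.60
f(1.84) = -2.32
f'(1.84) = -0.98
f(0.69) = -2.33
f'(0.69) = 0.99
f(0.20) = -3.02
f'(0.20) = 1.84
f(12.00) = -101.10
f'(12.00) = -18.46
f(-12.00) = -153.42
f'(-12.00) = 22.82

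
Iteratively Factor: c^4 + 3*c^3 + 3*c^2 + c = (c + 1)*(c^3 + 2*c^2 + c) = (c + 1)^2*(c^2 + c) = (c + 1)^3*(c)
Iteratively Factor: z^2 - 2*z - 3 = (z + 1)*(z - 3)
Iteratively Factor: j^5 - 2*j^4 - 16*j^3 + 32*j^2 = (j)*(j^4 - 2*j^3 - 16*j^2 + 32*j) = j*(j - 2)*(j^3 - 16*j) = j*(j - 4)*(j - 2)*(j^2 + 4*j) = j^2*(j - 4)*(j - 2)*(j + 4)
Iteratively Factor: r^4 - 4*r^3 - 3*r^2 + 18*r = (r - 3)*(r^3 - r^2 - 6*r) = (r - 3)*(r + 2)*(r^2 - 3*r) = (r - 3)^2*(r + 2)*(r)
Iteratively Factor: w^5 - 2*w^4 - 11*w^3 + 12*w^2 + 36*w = (w + 2)*(w^4 - 4*w^3 - 3*w^2 + 18*w) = (w - 3)*(w + 2)*(w^3 - w^2 - 6*w) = (w - 3)*(w + 2)^2*(w^2 - 3*w) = w*(w - 3)*(w + 2)^2*(w - 3)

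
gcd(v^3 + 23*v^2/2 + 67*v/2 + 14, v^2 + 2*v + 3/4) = v + 1/2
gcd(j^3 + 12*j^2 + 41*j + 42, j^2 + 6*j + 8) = j + 2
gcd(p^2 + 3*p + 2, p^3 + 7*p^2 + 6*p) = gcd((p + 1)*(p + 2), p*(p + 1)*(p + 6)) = p + 1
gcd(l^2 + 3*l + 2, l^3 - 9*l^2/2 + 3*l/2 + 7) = l + 1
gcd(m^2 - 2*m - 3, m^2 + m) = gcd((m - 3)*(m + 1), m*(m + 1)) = m + 1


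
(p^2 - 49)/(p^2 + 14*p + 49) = (p - 7)/(p + 7)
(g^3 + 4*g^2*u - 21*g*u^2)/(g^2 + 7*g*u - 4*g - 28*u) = g*(g - 3*u)/(g - 4)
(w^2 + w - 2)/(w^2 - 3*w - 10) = (w - 1)/(w - 5)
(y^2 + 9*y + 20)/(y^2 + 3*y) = (y^2 + 9*y + 20)/(y*(y + 3))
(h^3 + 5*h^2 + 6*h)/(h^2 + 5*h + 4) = h*(h^2 + 5*h + 6)/(h^2 + 5*h + 4)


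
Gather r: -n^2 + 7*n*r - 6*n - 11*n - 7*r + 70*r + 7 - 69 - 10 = -n^2 - 17*n + r*(7*n + 63) - 72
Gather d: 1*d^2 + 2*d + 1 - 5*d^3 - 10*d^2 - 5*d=-5*d^3 - 9*d^2 - 3*d + 1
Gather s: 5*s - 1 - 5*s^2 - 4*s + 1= -5*s^2 + s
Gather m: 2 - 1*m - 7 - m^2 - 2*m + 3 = -m^2 - 3*m - 2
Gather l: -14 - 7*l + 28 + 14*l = 7*l + 14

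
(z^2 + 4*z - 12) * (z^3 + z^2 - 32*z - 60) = z^5 + 5*z^4 - 40*z^3 - 200*z^2 + 144*z + 720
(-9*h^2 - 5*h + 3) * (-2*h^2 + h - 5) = 18*h^4 + h^3 + 34*h^2 + 28*h - 15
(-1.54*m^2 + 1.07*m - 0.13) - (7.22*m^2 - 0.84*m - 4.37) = -8.76*m^2 + 1.91*m + 4.24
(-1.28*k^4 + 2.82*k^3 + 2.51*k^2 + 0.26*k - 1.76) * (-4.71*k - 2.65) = 6.0288*k^5 - 9.8902*k^4 - 19.2951*k^3 - 7.8761*k^2 + 7.6006*k + 4.664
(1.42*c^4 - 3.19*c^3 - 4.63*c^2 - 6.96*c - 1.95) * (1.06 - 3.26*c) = -4.6292*c^5 + 11.9046*c^4 + 11.7124*c^3 + 17.7818*c^2 - 1.0206*c - 2.067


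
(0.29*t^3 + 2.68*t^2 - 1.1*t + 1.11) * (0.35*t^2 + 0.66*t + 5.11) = 0.1015*t^5 + 1.1294*t^4 + 2.8657*t^3 + 13.3573*t^2 - 4.8884*t + 5.6721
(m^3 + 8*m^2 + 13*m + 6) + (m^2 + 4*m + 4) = m^3 + 9*m^2 + 17*m + 10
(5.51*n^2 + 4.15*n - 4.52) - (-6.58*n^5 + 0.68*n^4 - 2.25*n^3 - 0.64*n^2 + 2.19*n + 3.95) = 6.58*n^5 - 0.68*n^4 + 2.25*n^3 + 6.15*n^2 + 1.96*n - 8.47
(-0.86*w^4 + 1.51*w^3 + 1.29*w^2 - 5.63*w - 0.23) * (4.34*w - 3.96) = -3.7324*w^5 + 9.959*w^4 - 0.380999999999999*w^3 - 29.5426*w^2 + 21.2966*w + 0.9108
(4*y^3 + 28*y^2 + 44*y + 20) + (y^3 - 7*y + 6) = 5*y^3 + 28*y^2 + 37*y + 26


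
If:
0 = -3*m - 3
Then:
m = -1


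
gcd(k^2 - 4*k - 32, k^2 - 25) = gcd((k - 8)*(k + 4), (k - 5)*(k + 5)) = 1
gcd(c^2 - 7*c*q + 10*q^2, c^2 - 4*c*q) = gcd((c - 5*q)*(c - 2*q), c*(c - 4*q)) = 1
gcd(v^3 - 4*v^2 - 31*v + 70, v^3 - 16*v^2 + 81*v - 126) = v - 7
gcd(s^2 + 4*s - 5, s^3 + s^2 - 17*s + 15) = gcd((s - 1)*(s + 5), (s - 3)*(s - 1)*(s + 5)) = s^2 + 4*s - 5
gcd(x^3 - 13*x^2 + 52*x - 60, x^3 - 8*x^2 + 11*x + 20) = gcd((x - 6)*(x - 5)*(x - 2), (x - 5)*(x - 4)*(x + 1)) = x - 5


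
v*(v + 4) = v^2 + 4*v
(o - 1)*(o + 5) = o^2 + 4*o - 5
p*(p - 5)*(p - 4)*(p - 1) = p^4 - 10*p^3 + 29*p^2 - 20*p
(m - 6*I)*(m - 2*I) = m^2 - 8*I*m - 12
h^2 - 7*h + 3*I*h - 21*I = (h - 7)*(h + 3*I)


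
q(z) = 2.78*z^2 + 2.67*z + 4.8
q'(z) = 5.56*z + 2.67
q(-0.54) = 4.17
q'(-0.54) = -0.33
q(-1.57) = 7.46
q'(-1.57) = -6.06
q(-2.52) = 15.73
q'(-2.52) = -11.34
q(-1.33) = 6.17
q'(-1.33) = -4.72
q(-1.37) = 6.36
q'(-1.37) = -4.95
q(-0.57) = 4.18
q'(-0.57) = -0.50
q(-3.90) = 36.67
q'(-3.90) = -19.01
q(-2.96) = 21.25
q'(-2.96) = -13.79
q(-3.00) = 21.81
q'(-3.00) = -14.01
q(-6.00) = 88.86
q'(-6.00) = -30.69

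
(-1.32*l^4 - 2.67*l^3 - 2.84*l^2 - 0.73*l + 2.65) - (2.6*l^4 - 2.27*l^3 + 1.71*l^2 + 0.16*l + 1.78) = -3.92*l^4 - 0.4*l^3 - 4.55*l^2 - 0.89*l + 0.87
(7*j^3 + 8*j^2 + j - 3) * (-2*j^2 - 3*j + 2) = -14*j^5 - 37*j^4 - 12*j^3 + 19*j^2 + 11*j - 6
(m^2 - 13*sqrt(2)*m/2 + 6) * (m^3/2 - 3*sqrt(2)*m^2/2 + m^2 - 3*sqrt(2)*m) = m^5/2 - 19*sqrt(2)*m^4/4 + m^4 - 19*sqrt(2)*m^3/2 + 45*m^3/2 - 9*sqrt(2)*m^2 + 45*m^2 - 18*sqrt(2)*m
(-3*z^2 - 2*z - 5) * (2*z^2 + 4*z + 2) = -6*z^4 - 16*z^3 - 24*z^2 - 24*z - 10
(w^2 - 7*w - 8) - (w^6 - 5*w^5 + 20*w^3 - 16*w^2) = -w^6 + 5*w^5 - 20*w^3 + 17*w^2 - 7*w - 8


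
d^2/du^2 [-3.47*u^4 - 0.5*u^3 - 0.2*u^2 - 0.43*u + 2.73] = -41.64*u^2 - 3.0*u - 0.4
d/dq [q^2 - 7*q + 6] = 2*q - 7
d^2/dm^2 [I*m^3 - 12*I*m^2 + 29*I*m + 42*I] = 6*I*(m - 4)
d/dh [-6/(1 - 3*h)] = -18/(3*h - 1)^2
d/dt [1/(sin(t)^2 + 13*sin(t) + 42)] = -(2*sin(t) + 13)*cos(t)/(sin(t)^2 + 13*sin(t) + 42)^2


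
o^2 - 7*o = o*(o - 7)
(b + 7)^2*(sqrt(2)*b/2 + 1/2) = sqrt(2)*b^3/2 + b^2/2 + 7*sqrt(2)*b^2 + 7*b + 49*sqrt(2)*b/2 + 49/2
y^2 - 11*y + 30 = (y - 6)*(y - 5)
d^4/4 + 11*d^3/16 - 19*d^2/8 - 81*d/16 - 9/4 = (d/4 + 1)*(d - 3)*(d + 3/4)*(d + 1)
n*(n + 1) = n^2 + n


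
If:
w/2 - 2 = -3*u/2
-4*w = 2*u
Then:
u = 8/5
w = -4/5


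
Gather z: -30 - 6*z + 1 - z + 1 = -7*z - 28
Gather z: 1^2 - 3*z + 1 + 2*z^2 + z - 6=2*z^2 - 2*z - 4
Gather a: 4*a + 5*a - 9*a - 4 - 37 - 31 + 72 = 0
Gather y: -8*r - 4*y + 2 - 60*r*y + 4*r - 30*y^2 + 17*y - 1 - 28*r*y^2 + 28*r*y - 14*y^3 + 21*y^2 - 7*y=-4*r - 14*y^3 + y^2*(-28*r - 9) + y*(6 - 32*r) + 1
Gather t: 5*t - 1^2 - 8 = 5*t - 9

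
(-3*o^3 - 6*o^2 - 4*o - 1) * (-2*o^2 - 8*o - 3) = 6*o^5 + 36*o^4 + 65*o^3 + 52*o^2 + 20*o + 3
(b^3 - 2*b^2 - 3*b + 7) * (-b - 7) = -b^4 - 5*b^3 + 17*b^2 + 14*b - 49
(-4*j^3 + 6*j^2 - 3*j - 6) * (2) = -8*j^3 + 12*j^2 - 6*j - 12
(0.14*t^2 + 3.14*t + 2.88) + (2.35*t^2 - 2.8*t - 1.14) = 2.49*t^2 + 0.34*t + 1.74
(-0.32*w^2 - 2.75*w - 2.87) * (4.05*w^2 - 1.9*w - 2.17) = -1.296*w^4 - 10.5295*w^3 - 5.7041*w^2 + 11.4205*w + 6.2279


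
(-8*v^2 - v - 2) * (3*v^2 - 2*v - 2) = -24*v^4 + 13*v^3 + 12*v^2 + 6*v + 4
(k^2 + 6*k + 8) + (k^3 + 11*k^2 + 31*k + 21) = k^3 + 12*k^2 + 37*k + 29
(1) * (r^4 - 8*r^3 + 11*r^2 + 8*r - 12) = r^4 - 8*r^3 + 11*r^2 + 8*r - 12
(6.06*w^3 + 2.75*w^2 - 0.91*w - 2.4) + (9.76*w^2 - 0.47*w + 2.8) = 6.06*w^3 + 12.51*w^2 - 1.38*w + 0.4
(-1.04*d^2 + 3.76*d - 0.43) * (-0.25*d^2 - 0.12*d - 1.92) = 0.26*d^4 - 0.8152*d^3 + 1.6531*d^2 - 7.1676*d + 0.8256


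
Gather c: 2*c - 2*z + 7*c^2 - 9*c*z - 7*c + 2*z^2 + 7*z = 7*c^2 + c*(-9*z - 5) + 2*z^2 + 5*z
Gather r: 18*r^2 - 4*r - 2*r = 18*r^2 - 6*r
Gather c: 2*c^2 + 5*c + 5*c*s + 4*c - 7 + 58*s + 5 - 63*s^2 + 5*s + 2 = 2*c^2 + c*(5*s + 9) - 63*s^2 + 63*s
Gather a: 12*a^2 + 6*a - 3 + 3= 12*a^2 + 6*a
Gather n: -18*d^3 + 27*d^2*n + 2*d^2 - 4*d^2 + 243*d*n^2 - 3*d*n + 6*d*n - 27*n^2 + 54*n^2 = -18*d^3 - 2*d^2 + n^2*(243*d + 27) + n*(27*d^2 + 3*d)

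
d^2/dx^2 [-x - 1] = 0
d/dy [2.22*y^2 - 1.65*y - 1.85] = 4.44*y - 1.65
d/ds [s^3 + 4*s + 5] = 3*s^2 + 4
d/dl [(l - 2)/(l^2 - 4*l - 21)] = (l^2 - 4*l - 2*(l - 2)^2 - 21)/(-l^2 + 4*l + 21)^2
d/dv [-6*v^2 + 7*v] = 7 - 12*v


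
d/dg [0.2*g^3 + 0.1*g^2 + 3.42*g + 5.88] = 0.6*g^2 + 0.2*g + 3.42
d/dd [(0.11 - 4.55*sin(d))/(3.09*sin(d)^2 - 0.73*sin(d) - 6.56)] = (14.0595*sin(d)^2 - 0.6798*sin(d) + 29.9283)*cos(d)/(9.5481*sin(d)^4 - 4.5114*sin(d)^3 - 40.0079*sin(d)^2 + 9.5776*sin(d) + 43.0336)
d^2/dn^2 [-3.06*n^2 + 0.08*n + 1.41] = -6.12000000000000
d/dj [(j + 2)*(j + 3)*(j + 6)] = 3*j^2 + 22*j + 36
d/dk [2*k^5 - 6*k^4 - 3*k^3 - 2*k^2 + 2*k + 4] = 10*k^4 - 24*k^3 - 9*k^2 - 4*k + 2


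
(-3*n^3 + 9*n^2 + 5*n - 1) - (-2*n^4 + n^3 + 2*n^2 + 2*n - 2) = 2*n^4 - 4*n^3 + 7*n^2 + 3*n + 1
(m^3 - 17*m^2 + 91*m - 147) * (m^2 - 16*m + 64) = m^5 - 33*m^4 + 427*m^3 - 2691*m^2 + 8176*m - 9408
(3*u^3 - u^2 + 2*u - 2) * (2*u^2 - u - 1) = 6*u^5 - 5*u^4 + 2*u^3 - 5*u^2 + 2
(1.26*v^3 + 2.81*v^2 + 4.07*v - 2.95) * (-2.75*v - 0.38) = -3.465*v^4 - 8.2063*v^3 - 12.2603*v^2 + 6.5659*v + 1.121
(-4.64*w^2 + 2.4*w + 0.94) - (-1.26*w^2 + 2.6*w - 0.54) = -3.38*w^2 - 0.2*w + 1.48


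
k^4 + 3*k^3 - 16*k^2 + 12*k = k*(k - 2)*(k - 1)*(k + 6)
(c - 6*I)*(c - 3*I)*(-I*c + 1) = -I*c^3 - 8*c^2 + 9*I*c - 18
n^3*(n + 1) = n^4 + n^3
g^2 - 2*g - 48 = (g - 8)*(g + 6)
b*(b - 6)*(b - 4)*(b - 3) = b^4 - 13*b^3 + 54*b^2 - 72*b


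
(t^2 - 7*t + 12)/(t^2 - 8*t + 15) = (t - 4)/(t - 5)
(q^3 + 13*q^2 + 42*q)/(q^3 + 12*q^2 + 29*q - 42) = q/(q - 1)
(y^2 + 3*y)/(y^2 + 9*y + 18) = y/(y + 6)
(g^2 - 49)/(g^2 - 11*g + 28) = (g + 7)/(g - 4)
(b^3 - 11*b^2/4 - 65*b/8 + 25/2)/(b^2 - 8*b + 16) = (8*b^2 + 10*b - 25)/(8*(b - 4))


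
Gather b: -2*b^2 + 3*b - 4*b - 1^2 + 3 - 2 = -2*b^2 - b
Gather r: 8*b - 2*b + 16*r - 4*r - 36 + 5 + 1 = 6*b + 12*r - 30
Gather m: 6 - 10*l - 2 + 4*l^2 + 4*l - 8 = 4*l^2 - 6*l - 4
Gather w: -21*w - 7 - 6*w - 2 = -27*w - 9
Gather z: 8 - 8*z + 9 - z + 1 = 18 - 9*z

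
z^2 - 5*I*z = z*(z - 5*I)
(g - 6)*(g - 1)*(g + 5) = g^3 - 2*g^2 - 29*g + 30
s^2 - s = s*(s - 1)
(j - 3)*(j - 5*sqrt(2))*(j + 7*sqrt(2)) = j^3 - 3*j^2 + 2*sqrt(2)*j^2 - 70*j - 6*sqrt(2)*j + 210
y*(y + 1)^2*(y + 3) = y^4 + 5*y^3 + 7*y^2 + 3*y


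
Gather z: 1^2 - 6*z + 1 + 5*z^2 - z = 5*z^2 - 7*z + 2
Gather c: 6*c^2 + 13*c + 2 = 6*c^2 + 13*c + 2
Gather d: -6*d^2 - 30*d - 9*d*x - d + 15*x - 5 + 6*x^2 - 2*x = -6*d^2 + d*(-9*x - 31) + 6*x^2 + 13*x - 5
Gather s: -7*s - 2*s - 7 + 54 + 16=63 - 9*s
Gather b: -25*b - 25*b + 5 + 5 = 10 - 50*b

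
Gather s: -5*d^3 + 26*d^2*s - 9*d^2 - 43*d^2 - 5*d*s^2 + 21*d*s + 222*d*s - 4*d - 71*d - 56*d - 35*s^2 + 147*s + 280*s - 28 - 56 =-5*d^3 - 52*d^2 - 131*d + s^2*(-5*d - 35) + s*(26*d^2 + 243*d + 427) - 84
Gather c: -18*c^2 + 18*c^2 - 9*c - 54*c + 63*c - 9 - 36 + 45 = 0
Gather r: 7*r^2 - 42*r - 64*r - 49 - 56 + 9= 7*r^2 - 106*r - 96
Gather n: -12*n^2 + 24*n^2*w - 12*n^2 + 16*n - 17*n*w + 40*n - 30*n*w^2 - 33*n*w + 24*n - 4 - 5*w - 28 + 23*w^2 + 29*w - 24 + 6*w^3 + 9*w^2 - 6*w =n^2*(24*w - 24) + n*(-30*w^2 - 50*w + 80) + 6*w^3 + 32*w^2 + 18*w - 56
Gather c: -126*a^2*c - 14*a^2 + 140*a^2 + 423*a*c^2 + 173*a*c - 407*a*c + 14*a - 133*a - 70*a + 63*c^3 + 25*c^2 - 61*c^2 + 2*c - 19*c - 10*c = 126*a^2 - 189*a + 63*c^3 + c^2*(423*a - 36) + c*(-126*a^2 - 234*a - 27)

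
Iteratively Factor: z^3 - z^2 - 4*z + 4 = (z + 2)*(z^2 - 3*z + 2) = (z - 2)*(z + 2)*(z - 1)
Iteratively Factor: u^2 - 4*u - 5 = (u + 1)*(u - 5)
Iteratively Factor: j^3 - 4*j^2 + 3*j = (j - 3)*(j^2 - j) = j*(j - 3)*(j - 1)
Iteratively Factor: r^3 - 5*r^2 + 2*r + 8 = (r - 2)*(r^2 - 3*r - 4) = (r - 4)*(r - 2)*(r + 1)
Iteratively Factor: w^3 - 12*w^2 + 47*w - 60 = (w - 3)*(w^2 - 9*w + 20) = (w - 4)*(w - 3)*(w - 5)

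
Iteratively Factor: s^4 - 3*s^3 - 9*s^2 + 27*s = (s - 3)*(s^3 - 9*s) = s*(s - 3)*(s^2 - 9) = s*(s - 3)^2*(s + 3)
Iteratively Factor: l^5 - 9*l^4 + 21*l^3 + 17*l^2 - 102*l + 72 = (l - 3)*(l^4 - 6*l^3 + 3*l^2 + 26*l - 24) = (l - 3)*(l - 1)*(l^3 - 5*l^2 - 2*l + 24) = (l - 3)^2*(l - 1)*(l^2 - 2*l - 8) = (l - 3)^2*(l - 1)*(l + 2)*(l - 4)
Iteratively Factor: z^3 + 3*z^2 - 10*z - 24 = (z - 3)*(z^2 + 6*z + 8) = (z - 3)*(z + 2)*(z + 4)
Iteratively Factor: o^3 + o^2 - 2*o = (o)*(o^2 + o - 2) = o*(o + 2)*(o - 1)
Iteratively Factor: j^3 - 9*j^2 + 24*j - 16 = (j - 1)*(j^2 - 8*j + 16) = (j - 4)*(j - 1)*(j - 4)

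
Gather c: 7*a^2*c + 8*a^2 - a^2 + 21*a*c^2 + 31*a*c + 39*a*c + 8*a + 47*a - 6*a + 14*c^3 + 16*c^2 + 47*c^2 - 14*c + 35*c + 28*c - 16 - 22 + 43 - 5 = 7*a^2 + 49*a + 14*c^3 + c^2*(21*a + 63) + c*(7*a^2 + 70*a + 49)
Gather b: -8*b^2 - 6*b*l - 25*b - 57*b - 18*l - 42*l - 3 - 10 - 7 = -8*b^2 + b*(-6*l - 82) - 60*l - 20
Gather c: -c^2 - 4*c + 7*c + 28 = -c^2 + 3*c + 28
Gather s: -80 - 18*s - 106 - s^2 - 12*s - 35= -s^2 - 30*s - 221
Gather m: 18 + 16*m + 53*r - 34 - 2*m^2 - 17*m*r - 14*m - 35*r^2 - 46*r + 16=-2*m^2 + m*(2 - 17*r) - 35*r^2 + 7*r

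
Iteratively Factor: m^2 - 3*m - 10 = (m - 5)*(m + 2)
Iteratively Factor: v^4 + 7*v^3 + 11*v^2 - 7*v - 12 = (v + 3)*(v^3 + 4*v^2 - v - 4) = (v + 1)*(v + 3)*(v^2 + 3*v - 4) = (v - 1)*(v + 1)*(v + 3)*(v + 4)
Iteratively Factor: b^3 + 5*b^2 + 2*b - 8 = (b + 4)*(b^2 + b - 2) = (b + 2)*(b + 4)*(b - 1)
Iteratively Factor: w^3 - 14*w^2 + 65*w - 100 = (w - 5)*(w^2 - 9*w + 20) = (w - 5)*(w - 4)*(w - 5)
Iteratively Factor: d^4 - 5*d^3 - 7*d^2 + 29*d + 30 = (d - 3)*(d^3 - 2*d^2 - 13*d - 10) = (d - 5)*(d - 3)*(d^2 + 3*d + 2) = (d - 5)*(d - 3)*(d + 1)*(d + 2)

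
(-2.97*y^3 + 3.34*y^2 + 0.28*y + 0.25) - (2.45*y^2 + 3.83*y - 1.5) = -2.97*y^3 + 0.89*y^2 - 3.55*y + 1.75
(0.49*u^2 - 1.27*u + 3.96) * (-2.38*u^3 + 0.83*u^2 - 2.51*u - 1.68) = -1.1662*u^5 + 3.4293*u^4 - 11.7088*u^3 + 5.6513*u^2 - 7.806*u - 6.6528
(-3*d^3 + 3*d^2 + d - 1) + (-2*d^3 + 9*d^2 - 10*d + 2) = -5*d^3 + 12*d^2 - 9*d + 1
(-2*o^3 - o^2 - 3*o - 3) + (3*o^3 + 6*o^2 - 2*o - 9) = o^3 + 5*o^2 - 5*o - 12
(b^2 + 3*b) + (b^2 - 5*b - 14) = 2*b^2 - 2*b - 14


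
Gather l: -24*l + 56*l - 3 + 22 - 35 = 32*l - 16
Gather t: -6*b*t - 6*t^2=-6*b*t - 6*t^2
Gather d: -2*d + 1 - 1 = -2*d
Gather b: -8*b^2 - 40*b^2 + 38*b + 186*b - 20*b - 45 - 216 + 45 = -48*b^2 + 204*b - 216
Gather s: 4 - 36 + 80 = 48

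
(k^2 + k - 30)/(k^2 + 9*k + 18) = (k - 5)/(k + 3)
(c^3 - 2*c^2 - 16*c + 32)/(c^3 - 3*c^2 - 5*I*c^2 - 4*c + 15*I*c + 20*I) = (c^2 + 2*c - 8)/(c^2 + c*(1 - 5*I) - 5*I)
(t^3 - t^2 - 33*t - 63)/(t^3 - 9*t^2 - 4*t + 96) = (t^2 - 4*t - 21)/(t^2 - 12*t + 32)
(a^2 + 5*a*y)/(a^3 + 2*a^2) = (a + 5*y)/(a*(a + 2))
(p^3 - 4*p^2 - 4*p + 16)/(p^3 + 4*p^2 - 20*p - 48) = (p - 2)/(p + 6)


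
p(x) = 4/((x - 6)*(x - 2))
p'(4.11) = -0.06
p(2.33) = -3.30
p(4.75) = -1.16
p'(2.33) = 9.11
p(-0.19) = 0.30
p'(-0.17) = 0.19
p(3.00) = -1.33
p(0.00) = 0.33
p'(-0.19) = 0.18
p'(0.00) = 0.22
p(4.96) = -1.30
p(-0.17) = 0.30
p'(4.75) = -0.51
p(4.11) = -1.00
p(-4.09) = 0.07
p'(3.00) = 0.89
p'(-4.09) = 0.02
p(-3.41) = 0.08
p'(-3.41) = 0.02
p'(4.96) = -0.81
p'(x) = -4/((x - 6)*(x - 2)^2) - 4/((x - 6)^2*(x - 2)) = 8*(4 - x)/(x^4 - 16*x^3 + 88*x^2 - 192*x + 144)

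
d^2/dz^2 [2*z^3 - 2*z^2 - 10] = 12*z - 4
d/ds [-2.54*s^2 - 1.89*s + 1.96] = -5.08*s - 1.89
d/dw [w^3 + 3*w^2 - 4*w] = 3*w^2 + 6*w - 4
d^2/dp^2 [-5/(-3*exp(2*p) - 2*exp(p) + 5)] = 10*(4*(3*exp(p) + 1)^2*exp(p) - (6*exp(p) + 1)*(3*exp(2*p) + 2*exp(p) - 5))*exp(p)/(3*exp(2*p) + 2*exp(p) - 5)^3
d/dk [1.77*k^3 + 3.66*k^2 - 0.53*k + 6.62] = 5.31*k^2 + 7.32*k - 0.53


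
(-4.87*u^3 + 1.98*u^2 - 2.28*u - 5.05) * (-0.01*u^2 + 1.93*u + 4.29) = 0.0487*u^5 - 9.4189*u^4 - 17.0481*u^3 + 4.1443*u^2 - 19.5277*u - 21.6645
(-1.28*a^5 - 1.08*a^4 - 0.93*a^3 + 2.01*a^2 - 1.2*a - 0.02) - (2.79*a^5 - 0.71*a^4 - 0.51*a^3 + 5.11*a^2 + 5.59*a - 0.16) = -4.07*a^5 - 0.37*a^4 - 0.42*a^3 - 3.1*a^2 - 6.79*a + 0.14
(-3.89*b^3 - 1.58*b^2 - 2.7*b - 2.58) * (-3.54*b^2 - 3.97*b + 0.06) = 13.7706*b^5 + 21.0365*b^4 + 15.5972*b^3 + 19.7574*b^2 + 10.0806*b - 0.1548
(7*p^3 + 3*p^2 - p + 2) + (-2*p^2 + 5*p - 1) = 7*p^3 + p^2 + 4*p + 1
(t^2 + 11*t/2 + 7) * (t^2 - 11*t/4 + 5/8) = t^4 + 11*t^3/4 - 15*t^2/2 - 253*t/16 + 35/8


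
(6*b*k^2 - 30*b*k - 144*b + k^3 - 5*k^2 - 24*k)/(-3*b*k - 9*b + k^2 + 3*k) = (-6*b*k + 48*b - k^2 + 8*k)/(3*b - k)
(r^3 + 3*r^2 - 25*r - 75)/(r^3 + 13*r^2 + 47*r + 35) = (r^2 - 2*r - 15)/(r^2 + 8*r + 7)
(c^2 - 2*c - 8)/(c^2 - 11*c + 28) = (c + 2)/(c - 7)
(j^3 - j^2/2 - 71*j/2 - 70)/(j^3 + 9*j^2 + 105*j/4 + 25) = 2*(j - 7)/(2*j + 5)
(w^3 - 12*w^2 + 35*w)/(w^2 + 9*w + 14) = w*(w^2 - 12*w + 35)/(w^2 + 9*w + 14)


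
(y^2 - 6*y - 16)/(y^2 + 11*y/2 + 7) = 2*(y - 8)/(2*y + 7)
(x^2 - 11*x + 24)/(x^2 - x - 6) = (x - 8)/(x + 2)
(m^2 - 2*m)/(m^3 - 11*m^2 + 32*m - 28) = m/(m^2 - 9*m + 14)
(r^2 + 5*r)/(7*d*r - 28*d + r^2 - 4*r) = r*(r + 5)/(7*d*r - 28*d + r^2 - 4*r)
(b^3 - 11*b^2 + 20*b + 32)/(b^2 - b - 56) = (b^2 - 3*b - 4)/(b + 7)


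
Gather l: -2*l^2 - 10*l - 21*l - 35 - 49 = -2*l^2 - 31*l - 84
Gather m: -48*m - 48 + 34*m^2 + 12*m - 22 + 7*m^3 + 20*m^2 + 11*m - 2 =7*m^3 + 54*m^2 - 25*m - 72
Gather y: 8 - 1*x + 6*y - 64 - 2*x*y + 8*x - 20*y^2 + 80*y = 7*x - 20*y^2 + y*(86 - 2*x) - 56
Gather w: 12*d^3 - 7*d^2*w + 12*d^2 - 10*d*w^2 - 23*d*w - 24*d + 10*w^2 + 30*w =12*d^3 + 12*d^2 - 24*d + w^2*(10 - 10*d) + w*(-7*d^2 - 23*d + 30)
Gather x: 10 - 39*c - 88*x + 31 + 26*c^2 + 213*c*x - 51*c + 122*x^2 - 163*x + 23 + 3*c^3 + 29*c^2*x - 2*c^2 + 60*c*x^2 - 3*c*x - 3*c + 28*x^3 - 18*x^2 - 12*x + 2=3*c^3 + 24*c^2 - 93*c + 28*x^3 + x^2*(60*c + 104) + x*(29*c^2 + 210*c - 263) + 66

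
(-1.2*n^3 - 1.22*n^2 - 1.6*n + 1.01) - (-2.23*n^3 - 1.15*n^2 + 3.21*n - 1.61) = 1.03*n^3 - 0.0700000000000001*n^2 - 4.81*n + 2.62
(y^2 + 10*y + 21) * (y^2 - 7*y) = y^4 + 3*y^3 - 49*y^2 - 147*y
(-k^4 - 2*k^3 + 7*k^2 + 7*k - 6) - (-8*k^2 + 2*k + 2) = -k^4 - 2*k^3 + 15*k^2 + 5*k - 8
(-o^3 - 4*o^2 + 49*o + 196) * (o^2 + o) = -o^5 - 5*o^4 + 45*o^3 + 245*o^2 + 196*o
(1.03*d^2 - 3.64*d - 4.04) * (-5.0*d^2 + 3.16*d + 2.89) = -5.15*d^4 + 21.4548*d^3 + 11.6743*d^2 - 23.286*d - 11.6756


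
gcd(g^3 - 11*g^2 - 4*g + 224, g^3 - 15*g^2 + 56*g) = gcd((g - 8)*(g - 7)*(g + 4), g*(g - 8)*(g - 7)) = g^2 - 15*g + 56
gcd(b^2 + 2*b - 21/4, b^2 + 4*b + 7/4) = b + 7/2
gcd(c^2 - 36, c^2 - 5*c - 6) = c - 6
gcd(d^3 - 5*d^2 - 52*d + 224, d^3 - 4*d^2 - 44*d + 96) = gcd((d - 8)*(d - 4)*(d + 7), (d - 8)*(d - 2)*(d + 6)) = d - 8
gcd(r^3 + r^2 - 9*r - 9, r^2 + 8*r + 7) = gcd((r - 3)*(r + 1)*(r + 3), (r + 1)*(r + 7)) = r + 1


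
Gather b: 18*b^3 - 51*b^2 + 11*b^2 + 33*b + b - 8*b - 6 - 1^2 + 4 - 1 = 18*b^3 - 40*b^2 + 26*b - 4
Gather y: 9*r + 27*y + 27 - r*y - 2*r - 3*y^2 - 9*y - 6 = 7*r - 3*y^2 + y*(18 - r) + 21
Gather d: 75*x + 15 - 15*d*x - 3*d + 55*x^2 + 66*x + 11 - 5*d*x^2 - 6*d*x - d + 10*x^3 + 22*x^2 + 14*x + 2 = d*(-5*x^2 - 21*x - 4) + 10*x^3 + 77*x^2 + 155*x + 28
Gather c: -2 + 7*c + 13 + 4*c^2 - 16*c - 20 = 4*c^2 - 9*c - 9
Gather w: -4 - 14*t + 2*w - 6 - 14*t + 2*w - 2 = -28*t + 4*w - 12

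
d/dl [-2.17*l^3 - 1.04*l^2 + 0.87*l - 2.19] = -6.51*l^2 - 2.08*l + 0.87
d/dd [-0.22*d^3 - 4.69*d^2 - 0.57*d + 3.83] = -0.66*d^2 - 9.38*d - 0.57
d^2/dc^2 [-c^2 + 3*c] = -2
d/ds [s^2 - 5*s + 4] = 2*s - 5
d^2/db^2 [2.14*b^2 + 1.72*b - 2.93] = 4.28000000000000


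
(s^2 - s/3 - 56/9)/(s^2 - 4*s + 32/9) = (3*s + 7)/(3*s - 4)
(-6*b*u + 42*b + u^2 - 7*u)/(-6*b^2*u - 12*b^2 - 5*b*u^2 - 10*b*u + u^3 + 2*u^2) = (u - 7)/(b*u + 2*b + u^2 + 2*u)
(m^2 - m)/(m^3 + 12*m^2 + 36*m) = (m - 1)/(m^2 + 12*m + 36)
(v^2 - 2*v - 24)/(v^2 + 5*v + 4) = (v - 6)/(v + 1)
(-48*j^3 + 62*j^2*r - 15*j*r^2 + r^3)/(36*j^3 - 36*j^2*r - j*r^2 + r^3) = (-8*j + r)/(6*j + r)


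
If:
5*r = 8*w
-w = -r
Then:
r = 0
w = 0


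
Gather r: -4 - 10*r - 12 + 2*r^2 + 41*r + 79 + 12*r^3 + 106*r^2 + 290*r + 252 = 12*r^3 + 108*r^2 + 321*r + 315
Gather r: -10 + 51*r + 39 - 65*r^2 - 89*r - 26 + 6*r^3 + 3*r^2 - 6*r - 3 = 6*r^3 - 62*r^2 - 44*r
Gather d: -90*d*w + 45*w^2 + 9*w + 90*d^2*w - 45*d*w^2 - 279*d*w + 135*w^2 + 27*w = 90*d^2*w + d*(-45*w^2 - 369*w) + 180*w^2 + 36*w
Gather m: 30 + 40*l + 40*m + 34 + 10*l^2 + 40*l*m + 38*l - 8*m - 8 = 10*l^2 + 78*l + m*(40*l + 32) + 56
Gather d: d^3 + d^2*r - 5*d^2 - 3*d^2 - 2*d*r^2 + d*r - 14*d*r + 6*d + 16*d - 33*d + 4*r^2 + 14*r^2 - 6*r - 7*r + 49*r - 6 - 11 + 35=d^3 + d^2*(r - 8) + d*(-2*r^2 - 13*r - 11) + 18*r^2 + 36*r + 18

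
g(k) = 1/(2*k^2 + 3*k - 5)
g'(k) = (-4*k - 3)/(2*k^2 + 3*k - 5)^2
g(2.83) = 0.05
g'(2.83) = -0.04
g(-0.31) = -0.17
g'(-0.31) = -0.05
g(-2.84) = 0.38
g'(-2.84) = 1.23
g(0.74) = -0.59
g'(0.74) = -2.10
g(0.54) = -0.36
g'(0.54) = -0.66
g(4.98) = 0.02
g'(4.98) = -0.01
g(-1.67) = -0.23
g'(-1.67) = 0.19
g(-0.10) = -0.19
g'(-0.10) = -0.09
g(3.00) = 0.05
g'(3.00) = -0.03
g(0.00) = -0.20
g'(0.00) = -0.12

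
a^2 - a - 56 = (a - 8)*(a + 7)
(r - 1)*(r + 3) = r^2 + 2*r - 3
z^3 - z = z*(z - 1)*(z + 1)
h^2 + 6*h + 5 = (h + 1)*(h + 5)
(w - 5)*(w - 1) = w^2 - 6*w + 5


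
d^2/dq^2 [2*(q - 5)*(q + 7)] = 4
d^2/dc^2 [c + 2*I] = 0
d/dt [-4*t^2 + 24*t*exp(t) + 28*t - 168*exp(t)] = 24*t*exp(t) - 8*t - 144*exp(t) + 28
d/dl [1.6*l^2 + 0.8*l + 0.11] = 3.2*l + 0.8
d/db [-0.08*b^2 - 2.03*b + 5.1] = -0.16*b - 2.03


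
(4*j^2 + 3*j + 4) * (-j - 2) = -4*j^3 - 11*j^2 - 10*j - 8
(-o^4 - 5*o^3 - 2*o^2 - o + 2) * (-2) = 2*o^4 + 10*o^3 + 4*o^2 + 2*o - 4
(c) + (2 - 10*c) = 2 - 9*c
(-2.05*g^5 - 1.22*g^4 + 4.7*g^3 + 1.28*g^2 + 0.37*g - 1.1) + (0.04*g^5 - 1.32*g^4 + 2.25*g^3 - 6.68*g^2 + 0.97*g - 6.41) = -2.01*g^5 - 2.54*g^4 + 6.95*g^3 - 5.4*g^2 + 1.34*g - 7.51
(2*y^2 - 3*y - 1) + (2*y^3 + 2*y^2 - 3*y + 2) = 2*y^3 + 4*y^2 - 6*y + 1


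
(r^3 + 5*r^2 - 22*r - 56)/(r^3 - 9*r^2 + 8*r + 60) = (r^2 + 3*r - 28)/(r^2 - 11*r + 30)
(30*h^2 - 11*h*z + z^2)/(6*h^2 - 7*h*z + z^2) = (-5*h + z)/(-h + z)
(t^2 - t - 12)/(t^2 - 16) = (t + 3)/(t + 4)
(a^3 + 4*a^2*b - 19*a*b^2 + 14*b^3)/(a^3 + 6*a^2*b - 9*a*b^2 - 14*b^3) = (a - b)/(a + b)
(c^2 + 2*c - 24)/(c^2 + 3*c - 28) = (c + 6)/(c + 7)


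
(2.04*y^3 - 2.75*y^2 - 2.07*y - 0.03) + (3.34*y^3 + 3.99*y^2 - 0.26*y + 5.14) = 5.38*y^3 + 1.24*y^2 - 2.33*y + 5.11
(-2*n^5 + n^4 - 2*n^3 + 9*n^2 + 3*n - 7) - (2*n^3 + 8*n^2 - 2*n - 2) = -2*n^5 + n^4 - 4*n^3 + n^2 + 5*n - 5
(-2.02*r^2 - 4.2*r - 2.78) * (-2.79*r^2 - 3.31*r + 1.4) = 5.6358*r^4 + 18.4042*r^3 + 18.8302*r^2 + 3.3218*r - 3.892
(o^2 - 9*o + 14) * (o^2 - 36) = o^4 - 9*o^3 - 22*o^2 + 324*o - 504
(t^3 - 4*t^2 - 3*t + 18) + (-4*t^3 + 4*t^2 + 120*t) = -3*t^3 + 117*t + 18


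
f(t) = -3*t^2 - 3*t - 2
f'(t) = -6*t - 3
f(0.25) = -2.94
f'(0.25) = -4.50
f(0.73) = -5.79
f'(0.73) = -7.38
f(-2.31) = -11.08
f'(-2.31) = 10.86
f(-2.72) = -16.04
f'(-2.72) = 13.32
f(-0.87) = -1.66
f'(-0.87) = 2.22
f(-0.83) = -1.58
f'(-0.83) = 1.98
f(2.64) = -30.83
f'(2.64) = -18.84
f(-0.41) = -1.27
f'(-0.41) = -0.54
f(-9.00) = -218.00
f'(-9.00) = 51.00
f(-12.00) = -398.00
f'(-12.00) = 69.00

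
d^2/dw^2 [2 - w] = 0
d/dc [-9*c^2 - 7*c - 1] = -18*c - 7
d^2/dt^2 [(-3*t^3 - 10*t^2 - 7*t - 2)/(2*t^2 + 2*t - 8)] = 6*(-2*t^3 - 15*t^2 - 39*t - 33)/(t^6 + 3*t^5 - 9*t^4 - 23*t^3 + 36*t^2 + 48*t - 64)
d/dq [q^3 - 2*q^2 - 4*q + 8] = 3*q^2 - 4*q - 4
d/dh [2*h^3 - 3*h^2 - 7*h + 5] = 6*h^2 - 6*h - 7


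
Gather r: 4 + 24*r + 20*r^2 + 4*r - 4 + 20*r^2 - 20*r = 40*r^2 + 8*r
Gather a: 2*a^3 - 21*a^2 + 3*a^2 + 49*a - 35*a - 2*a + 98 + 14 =2*a^3 - 18*a^2 + 12*a + 112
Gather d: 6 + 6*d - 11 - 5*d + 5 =d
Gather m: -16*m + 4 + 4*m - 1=3 - 12*m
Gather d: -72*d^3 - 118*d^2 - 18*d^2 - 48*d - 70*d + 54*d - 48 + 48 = -72*d^3 - 136*d^2 - 64*d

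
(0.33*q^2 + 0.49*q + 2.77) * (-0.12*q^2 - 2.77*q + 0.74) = -0.0396*q^4 - 0.9729*q^3 - 1.4455*q^2 - 7.3103*q + 2.0498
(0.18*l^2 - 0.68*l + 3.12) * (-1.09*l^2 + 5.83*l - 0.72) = -0.1962*l^4 + 1.7906*l^3 - 7.4948*l^2 + 18.6792*l - 2.2464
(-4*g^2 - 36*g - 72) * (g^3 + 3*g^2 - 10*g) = -4*g^5 - 48*g^4 - 140*g^3 + 144*g^2 + 720*g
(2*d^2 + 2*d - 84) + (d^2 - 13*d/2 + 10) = 3*d^2 - 9*d/2 - 74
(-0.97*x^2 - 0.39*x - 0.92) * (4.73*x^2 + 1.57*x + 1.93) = -4.5881*x^4 - 3.3676*x^3 - 6.836*x^2 - 2.1971*x - 1.7756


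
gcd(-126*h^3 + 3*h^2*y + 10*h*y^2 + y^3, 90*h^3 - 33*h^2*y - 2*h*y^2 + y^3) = -18*h^2 + 3*h*y + y^2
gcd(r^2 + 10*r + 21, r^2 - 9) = r + 3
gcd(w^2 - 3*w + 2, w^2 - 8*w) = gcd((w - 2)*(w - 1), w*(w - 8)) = 1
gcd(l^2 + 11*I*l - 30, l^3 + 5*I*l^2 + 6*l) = l + 6*I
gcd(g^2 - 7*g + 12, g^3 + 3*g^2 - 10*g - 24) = g - 3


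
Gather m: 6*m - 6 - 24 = 6*m - 30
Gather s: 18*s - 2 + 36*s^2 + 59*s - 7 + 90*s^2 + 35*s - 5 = 126*s^2 + 112*s - 14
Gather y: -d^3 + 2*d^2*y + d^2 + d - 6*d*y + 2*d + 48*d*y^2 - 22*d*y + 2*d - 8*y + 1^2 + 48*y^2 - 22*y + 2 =-d^3 + d^2 + 5*d + y^2*(48*d + 48) + y*(2*d^2 - 28*d - 30) + 3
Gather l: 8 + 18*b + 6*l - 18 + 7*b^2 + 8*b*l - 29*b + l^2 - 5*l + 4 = 7*b^2 - 11*b + l^2 + l*(8*b + 1) - 6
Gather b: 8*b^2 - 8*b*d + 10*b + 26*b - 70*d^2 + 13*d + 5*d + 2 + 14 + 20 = 8*b^2 + b*(36 - 8*d) - 70*d^2 + 18*d + 36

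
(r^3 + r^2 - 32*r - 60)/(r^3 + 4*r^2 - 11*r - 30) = (r - 6)/(r - 3)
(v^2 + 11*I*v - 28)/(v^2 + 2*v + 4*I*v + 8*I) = (v + 7*I)/(v + 2)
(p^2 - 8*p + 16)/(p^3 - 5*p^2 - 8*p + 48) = 1/(p + 3)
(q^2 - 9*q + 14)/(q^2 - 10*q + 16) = (q - 7)/(q - 8)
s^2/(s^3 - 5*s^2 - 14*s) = s/(s^2 - 5*s - 14)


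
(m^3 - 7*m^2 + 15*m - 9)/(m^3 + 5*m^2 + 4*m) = (m^3 - 7*m^2 + 15*m - 9)/(m*(m^2 + 5*m + 4))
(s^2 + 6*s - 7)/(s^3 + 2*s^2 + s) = (s^2 + 6*s - 7)/(s*(s^2 + 2*s + 1))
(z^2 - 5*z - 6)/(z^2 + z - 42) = (z + 1)/(z + 7)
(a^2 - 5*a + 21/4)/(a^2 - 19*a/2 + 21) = (a - 3/2)/(a - 6)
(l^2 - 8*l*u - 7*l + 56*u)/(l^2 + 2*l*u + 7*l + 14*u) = (l^2 - 8*l*u - 7*l + 56*u)/(l^2 + 2*l*u + 7*l + 14*u)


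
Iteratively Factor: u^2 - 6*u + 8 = (u - 4)*(u - 2)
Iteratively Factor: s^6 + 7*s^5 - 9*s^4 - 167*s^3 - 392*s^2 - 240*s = (s - 5)*(s^5 + 12*s^4 + 51*s^3 + 88*s^2 + 48*s) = (s - 5)*(s + 4)*(s^4 + 8*s^3 + 19*s^2 + 12*s) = (s - 5)*(s + 4)^2*(s^3 + 4*s^2 + 3*s) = (s - 5)*(s + 1)*(s + 4)^2*(s^2 + 3*s) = s*(s - 5)*(s + 1)*(s + 4)^2*(s + 3)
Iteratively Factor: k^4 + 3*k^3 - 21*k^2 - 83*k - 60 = (k + 3)*(k^3 - 21*k - 20) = (k + 3)*(k + 4)*(k^2 - 4*k - 5) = (k + 1)*(k + 3)*(k + 4)*(k - 5)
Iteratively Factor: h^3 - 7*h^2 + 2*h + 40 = (h + 2)*(h^2 - 9*h + 20) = (h - 5)*(h + 2)*(h - 4)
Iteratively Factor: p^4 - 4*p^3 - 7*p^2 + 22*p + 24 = (p - 4)*(p^3 - 7*p - 6) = (p - 4)*(p - 3)*(p^2 + 3*p + 2) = (p - 4)*(p - 3)*(p + 2)*(p + 1)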